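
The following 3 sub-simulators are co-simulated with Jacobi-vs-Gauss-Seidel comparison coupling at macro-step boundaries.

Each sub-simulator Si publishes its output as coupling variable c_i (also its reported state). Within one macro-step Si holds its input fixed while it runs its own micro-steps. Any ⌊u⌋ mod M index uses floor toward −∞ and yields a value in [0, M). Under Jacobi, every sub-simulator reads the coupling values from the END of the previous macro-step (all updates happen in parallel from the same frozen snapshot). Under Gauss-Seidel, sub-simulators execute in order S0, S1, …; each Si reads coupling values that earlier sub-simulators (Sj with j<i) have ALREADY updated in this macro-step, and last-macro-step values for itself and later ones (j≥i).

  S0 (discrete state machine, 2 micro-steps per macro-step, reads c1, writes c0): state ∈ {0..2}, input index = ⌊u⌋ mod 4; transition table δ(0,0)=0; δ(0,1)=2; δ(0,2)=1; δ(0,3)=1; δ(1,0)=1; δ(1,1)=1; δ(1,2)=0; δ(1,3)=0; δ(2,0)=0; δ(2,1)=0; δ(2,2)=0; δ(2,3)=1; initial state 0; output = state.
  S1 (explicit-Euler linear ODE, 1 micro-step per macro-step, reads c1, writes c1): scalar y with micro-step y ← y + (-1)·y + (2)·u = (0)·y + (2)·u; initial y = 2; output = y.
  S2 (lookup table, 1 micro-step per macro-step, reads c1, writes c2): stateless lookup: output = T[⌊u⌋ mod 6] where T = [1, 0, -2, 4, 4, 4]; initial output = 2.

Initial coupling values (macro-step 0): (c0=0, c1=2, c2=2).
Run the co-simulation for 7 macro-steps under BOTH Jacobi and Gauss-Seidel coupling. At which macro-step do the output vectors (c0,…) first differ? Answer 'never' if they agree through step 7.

first divergence at macro-step: 1

[Jacobi] macro 1: S0 reads c1=2 → after 2×micro: 0; S1 reads c1=2 → after 1×micro: 4; S2 reads c1=2 → after 1×micro: -2 ⇒ (c0=0, c1=4, c2=-2)
[Jacobi] macro 2: S0 reads c1=4 → after 2×micro: 0; S1 reads c1=4 → after 1×micro: 8; S2 reads c1=4 → after 1×micro: 4 ⇒ (c0=0, c1=8, c2=4)
[Jacobi] macro 3: S0 reads c1=8 → after 2×micro: 0; S1 reads c1=8 → after 1×micro: 16; S2 reads c1=8 → after 1×micro: -2 ⇒ (c0=0, c1=16, c2=-2)
[Jacobi] macro 4: S0 reads c1=16 → after 2×micro: 0; S1 reads c1=16 → after 1×micro: 32; S2 reads c1=16 → after 1×micro: 4 ⇒ (c0=0, c1=32, c2=4)
[Jacobi] macro 5: S0 reads c1=32 → after 2×micro: 0; S1 reads c1=32 → after 1×micro: 64; S2 reads c1=32 → after 1×micro: -2 ⇒ (c0=0, c1=64, c2=-2)
[Jacobi] macro 6: S0 reads c1=64 → after 2×micro: 0; S1 reads c1=64 → after 1×micro: 128; S2 reads c1=64 → after 1×micro: 4 ⇒ (c0=0, c1=128, c2=4)
[Jacobi] macro 7: S0 reads c1=128 → after 2×micro: 0; S1 reads c1=128 → after 1×micro: 256; S2 reads c1=128 → after 1×micro: -2 ⇒ (c0=0, c1=256, c2=-2)
[Gauss-Seidel] macro 1: S0 reads c1=2 → after 2×micro: 0; S1 reads c1=2 → after 1×micro: 4; S2 reads c1=4 → after 1×micro: 4 ⇒ (c0=0, c1=4, c2=4)
[Gauss-Seidel] macro 2: S0 reads c1=4 → after 2×micro: 0; S1 reads c1=4 → after 1×micro: 8; S2 reads c1=8 → after 1×micro: -2 ⇒ (c0=0, c1=8, c2=-2)
[Gauss-Seidel] macro 3: S0 reads c1=8 → after 2×micro: 0; S1 reads c1=8 → after 1×micro: 16; S2 reads c1=16 → after 1×micro: 4 ⇒ (c0=0, c1=16, c2=4)
[Gauss-Seidel] macro 4: S0 reads c1=16 → after 2×micro: 0; S1 reads c1=16 → after 1×micro: 32; S2 reads c1=32 → after 1×micro: -2 ⇒ (c0=0, c1=32, c2=-2)
[Gauss-Seidel] macro 5: S0 reads c1=32 → after 2×micro: 0; S1 reads c1=32 → after 1×micro: 64; S2 reads c1=64 → after 1×micro: 4 ⇒ (c0=0, c1=64, c2=4)
[Gauss-Seidel] macro 6: S0 reads c1=64 → after 2×micro: 0; S1 reads c1=64 → after 1×micro: 128; S2 reads c1=128 → after 1×micro: -2 ⇒ (c0=0, c1=128, c2=-2)
[Gauss-Seidel] macro 7: S0 reads c1=128 → after 2×micro: 0; S1 reads c1=128 → after 1×micro: 256; S2 reads c1=256 → after 1×micro: 4 ⇒ (c0=0, c1=256, c2=4)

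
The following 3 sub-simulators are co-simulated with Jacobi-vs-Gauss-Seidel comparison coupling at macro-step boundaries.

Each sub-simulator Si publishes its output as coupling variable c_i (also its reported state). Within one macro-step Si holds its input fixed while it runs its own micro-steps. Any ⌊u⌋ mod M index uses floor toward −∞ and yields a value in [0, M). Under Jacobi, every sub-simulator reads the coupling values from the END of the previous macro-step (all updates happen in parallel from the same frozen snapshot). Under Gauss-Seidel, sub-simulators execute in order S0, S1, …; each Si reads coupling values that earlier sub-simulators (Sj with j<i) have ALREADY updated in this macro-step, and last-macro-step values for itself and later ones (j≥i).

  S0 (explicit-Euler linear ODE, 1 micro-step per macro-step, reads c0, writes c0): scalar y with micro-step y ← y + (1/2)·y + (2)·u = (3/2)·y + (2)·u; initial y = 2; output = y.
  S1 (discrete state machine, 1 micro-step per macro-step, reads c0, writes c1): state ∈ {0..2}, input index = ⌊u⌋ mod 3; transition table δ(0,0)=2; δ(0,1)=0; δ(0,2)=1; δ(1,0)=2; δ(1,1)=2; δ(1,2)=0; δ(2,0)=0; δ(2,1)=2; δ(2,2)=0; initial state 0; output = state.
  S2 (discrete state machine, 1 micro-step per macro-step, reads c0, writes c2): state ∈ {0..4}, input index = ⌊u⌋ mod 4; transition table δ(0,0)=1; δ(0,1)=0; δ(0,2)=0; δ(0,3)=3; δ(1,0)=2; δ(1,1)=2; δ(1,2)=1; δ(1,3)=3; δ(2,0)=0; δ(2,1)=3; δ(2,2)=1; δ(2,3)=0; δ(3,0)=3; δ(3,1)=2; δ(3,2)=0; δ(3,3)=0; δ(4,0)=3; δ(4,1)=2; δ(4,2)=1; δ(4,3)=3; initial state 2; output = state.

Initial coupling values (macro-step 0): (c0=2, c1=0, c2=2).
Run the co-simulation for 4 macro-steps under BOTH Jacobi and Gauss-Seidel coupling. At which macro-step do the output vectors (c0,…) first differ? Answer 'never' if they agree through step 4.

[Jacobi] macro 1: S0 reads c0=2 → after 1×micro: 7; S1 reads c0=2 → after 1×micro: 1; S2 reads c0=2 → after 1×micro: 1 ⇒ (c0=7, c1=1, c2=1)
[Jacobi] macro 2: S0 reads c0=7 → after 1×micro: 49/2; S1 reads c0=7 → after 1×micro: 2; S2 reads c0=7 → after 1×micro: 3 ⇒ (c0=49/2, c1=2, c2=3)
[Jacobi] macro 3: S0 reads c0=49/2 → after 1×micro: 343/4; S1 reads c0=49/2 → after 1×micro: 0; S2 reads c0=49/2 → after 1×micro: 3 ⇒ (c0=343/4, c1=0, c2=3)
[Jacobi] macro 4: S0 reads c0=343/4 → after 1×micro: 2401/8; S1 reads c0=343/4 → after 1×micro: 0; S2 reads c0=343/4 → after 1×micro: 2 ⇒ (c0=2401/8, c1=0, c2=2)
[Gauss-Seidel] macro 1: S0 reads c0=2 → after 1×micro: 7; S1 reads c0=7 → after 1×micro: 0; S2 reads c0=7 → after 1×micro: 0 ⇒ (c0=7, c1=0, c2=0)
[Gauss-Seidel] macro 2: S0 reads c0=7 → after 1×micro: 49/2; S1 reads c0=49/2 → after 1×micro: 2; S2 reads c0=49/2 → after 1×micro: 1 ⇒ (c0=49/2, c1=2, c2=1)
[Gauss-Seidel] macro 3: S0 reads c0=49/2 → after 1×micro: 343/4; S1 reads c0=343/4 → after 1×micro: 2; S2 reads c0=343/4 → after 1×micro: 2 ⇒ (c0=343/4, c1=2, c2=2)
[Gauss-Seidel] macro 4: S0 reads c0=343/4 → after 1×micro: 2401/8; S1 reads c0=2401/8 → after 1×micro: 0; S2 reads c0=2401/8 → after 1×micro: 0 ⇒ (c0=2401/8, c1=0, c2=0)

first divergence at macro-step: 1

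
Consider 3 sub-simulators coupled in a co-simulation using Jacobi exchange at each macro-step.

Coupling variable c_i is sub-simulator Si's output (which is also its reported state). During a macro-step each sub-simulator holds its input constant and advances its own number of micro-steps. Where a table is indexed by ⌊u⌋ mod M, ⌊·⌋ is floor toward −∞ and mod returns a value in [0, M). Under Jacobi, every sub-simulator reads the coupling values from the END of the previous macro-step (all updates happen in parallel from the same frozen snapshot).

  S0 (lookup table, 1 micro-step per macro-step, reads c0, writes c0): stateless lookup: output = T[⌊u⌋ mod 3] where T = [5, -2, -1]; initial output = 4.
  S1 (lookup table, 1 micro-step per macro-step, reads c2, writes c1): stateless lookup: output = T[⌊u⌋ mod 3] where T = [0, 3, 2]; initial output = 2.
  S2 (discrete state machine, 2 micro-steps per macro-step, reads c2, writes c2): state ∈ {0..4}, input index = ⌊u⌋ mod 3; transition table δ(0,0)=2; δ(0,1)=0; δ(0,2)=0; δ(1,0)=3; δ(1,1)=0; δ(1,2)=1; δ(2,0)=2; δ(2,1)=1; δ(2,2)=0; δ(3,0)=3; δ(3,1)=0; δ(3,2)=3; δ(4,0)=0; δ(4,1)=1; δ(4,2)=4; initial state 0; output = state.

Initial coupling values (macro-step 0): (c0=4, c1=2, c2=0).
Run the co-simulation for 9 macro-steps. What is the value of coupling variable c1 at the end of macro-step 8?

macro 1: S0 reads c0=4 → after 1×micro: -2; S1 reads c2=0 → after 1×micro: 0; S2 reads c2=0 → after 2×micro: 2 ⇒ (c0=-2, c1=0, c2=2)
macro 2: S0 reads c0=-2 → after 1×micro: -2; S1 reads c2=2 → after 1×micro: 2; S2 reads c2=2 → after 2×micro: 0 ⇒ (c0=-2, c1=2, c2=0)
macro 3: S0 reads c0=-2 → after 1×micro: -2; S1 reads c2=0 → after 1×micro: 0; S2 reads c2=0 → after 2×micro: 2 ⇒ (c0=-2, c1=0, c2=2)
macro 4: S0 reads c0=-2 → after 1×micro: -2; S1 reads c2=2 → after 1×micro: 2; S2 reads c2=2 → after 2×micro: 0 ⇒ (c0=-2, c1=2, c2=0)
macro 5: S0 reads c0=-2 → after 1×micro: -2; S1 reads c2=0 → after 1×micro: 0; S2 reads c2=0 → after 2×micro: 2 ⇒ (c0=-2, c1=0, c2=2)
macro 6: S0 reads c0=-2 → after 1×micro: -2; S1 reads c2=2 → after 1×micro: 2; S2 reads c2=2 → after 2×micro: 0 ⇒ (c0=-2, c1=2, c2=0)
macro 7: S0 reads c0=-2 → after 1×micro: -2; S1 reads c2=0 → after 1×micro: 0; S2 reads c2=0 → after 2×micro: 2 ⇒ (c0=-2, c1=0, c2=2)
macro 8: S0 reads c0=-2 → after 1×micro: -2; S1 reads c2=2 → after 1×micro: 2; S2 reads c2=2 → after 2×micro: 0 ⇒ (c0=-2, c1=2, c2=0)
macro 9: S0 reads c0=-2 → after 1×micro: -2; S1 reads c2=0 → after 1×micro: 0; S2 reads c2=0 → after 2×micro: 2 ⇒ (c0=-2, c1=0, c2=2)

c1 at macro-step 8 = 2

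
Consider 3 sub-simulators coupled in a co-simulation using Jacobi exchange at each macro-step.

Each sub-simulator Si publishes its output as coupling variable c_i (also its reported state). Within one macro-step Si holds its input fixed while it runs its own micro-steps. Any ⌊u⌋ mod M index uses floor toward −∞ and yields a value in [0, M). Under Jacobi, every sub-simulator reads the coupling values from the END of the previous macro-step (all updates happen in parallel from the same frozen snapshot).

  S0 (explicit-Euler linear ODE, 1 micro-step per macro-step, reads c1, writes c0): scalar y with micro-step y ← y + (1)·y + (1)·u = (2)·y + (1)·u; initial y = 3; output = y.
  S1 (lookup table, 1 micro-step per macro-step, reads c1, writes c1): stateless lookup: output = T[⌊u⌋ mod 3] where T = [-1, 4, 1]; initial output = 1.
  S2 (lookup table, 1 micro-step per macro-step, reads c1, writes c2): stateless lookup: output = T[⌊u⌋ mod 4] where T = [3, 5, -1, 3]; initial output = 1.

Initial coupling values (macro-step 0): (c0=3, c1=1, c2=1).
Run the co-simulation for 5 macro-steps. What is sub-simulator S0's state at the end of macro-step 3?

S0 state at macro-step 3 = 40

macro 1: S0 reads c1=1 → after 1×micro: 7; S1 reads c1=1 → after 1×micro: 4; S2 reads c1=1 → after 1×micro: 5 ⇒ (c0=7, c1=4, c2=5)
macro 2: S0 reads c1=4 → after 1×micro: 18; S1 reads c1=4 → after 1×micro: 4; S2 reads c1=4 → after 1×micro: 3 ⇒ (c0=18, c1=4, c2=3)
macro 3: S0 reads c1=4 → after 1×micro: 40; S1 reads c1=4 → after 1×micro: 4; S2 reads c1=4 → after 1×micro: 3 ⇒ (c0=40, c1=4, c2=3)
macro 4: S0 reads c1=4 → after 1×micro: 84; S1 reads c1=4 → after 1×micro: 4; S2 reads c1=4 → after 1×micro: 3 ⇒ (c0=84, c1=4, c2=3)
macro 5: S0 reads c1=4 → after 1×micro: 172; S1 reads c1=4 → after 1×micro: 4; S2 reads c1=4 → after 1×micro: 3 ⇒ (c0=172, c1=4, c2=3)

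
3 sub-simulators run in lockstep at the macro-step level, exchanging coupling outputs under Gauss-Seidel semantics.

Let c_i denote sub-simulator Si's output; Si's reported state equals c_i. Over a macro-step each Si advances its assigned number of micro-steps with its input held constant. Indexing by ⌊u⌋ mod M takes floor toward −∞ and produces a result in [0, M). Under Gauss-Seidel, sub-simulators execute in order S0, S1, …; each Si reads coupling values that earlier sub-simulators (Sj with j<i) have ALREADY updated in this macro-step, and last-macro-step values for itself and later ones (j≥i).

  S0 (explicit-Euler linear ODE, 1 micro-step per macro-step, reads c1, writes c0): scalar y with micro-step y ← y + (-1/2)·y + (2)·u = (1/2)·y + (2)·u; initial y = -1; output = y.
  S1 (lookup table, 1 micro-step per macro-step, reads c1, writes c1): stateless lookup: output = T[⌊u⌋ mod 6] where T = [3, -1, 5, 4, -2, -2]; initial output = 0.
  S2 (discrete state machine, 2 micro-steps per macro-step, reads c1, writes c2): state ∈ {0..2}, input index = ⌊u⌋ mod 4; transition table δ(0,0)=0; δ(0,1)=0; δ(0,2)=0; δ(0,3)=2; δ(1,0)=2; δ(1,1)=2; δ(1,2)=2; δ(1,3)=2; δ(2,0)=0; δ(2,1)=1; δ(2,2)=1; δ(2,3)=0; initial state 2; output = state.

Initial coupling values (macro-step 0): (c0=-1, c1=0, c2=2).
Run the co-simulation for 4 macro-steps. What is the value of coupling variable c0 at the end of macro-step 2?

macro 1: S0 reads c1=0 → after 1×micro: -1/2; S1 reads c1=0 → after 1×micro: 3; S2 reads c1=3 → after 2×micro: 2 ⇒ (c0=-1/2, c1=3, c2=2)
macro 2: S0 reads c1=3 → after 1×micro: 23/4; S1 reads c1=3 → after 1×micro: 4; S2 reads c1=4 → after 2×micro: 0 ⇒ (c0=23/4, c1=4, c2=0)
macro 3: S0 reads c1=4 → after 1×micro: 87/8; S1 reads c1=4 → after 1×micro: -2; S2 reads c1=-2 → after 2×micro: 0 ⇒ (c0=87/8, c1=-2, c2=0)
macro 4: S0 reads c1=-2 → after 1×micro: 23/16; S1 reads c1=-2 → after 1×micro: -2; S2 reads c1=-2 → after 2×micro: 0 ⇒ (c0=23/16, c1=-2, c2=0)

c0 at macro-step 2 = 23/4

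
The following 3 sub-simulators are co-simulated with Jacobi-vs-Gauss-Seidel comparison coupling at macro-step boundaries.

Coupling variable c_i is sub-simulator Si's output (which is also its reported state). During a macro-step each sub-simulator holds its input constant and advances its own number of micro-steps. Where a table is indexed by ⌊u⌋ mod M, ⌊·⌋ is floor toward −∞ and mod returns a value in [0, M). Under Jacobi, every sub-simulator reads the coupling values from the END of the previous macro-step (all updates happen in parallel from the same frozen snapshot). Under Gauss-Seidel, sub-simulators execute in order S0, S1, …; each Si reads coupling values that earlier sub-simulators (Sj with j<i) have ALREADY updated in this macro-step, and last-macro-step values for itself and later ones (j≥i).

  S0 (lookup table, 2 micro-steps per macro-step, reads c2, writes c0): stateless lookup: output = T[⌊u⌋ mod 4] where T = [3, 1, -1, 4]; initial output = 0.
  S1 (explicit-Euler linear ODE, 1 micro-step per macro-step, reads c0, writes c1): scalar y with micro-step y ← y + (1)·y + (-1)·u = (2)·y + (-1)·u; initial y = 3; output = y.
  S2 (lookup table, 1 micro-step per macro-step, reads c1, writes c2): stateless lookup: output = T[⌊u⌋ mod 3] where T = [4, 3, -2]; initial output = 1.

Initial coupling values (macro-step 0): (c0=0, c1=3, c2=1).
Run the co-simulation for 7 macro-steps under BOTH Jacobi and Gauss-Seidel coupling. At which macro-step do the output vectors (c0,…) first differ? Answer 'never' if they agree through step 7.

first divergence at macro-step: 1

[Jacobi] macro 1: S0 reads c2=1 → after 2×micro: 1; S1 reads c0=0 → after 1×micro: 6; S2 reads c1=3 → after 1×micro: 4 ⇒ (c0=1, c1=6, c2=4)
[Jacobi] macro 2: S0 reads c2=4 → after 2×micro: 3; S1 reads c0=1 → after 1×micro: 11; S2 reads c1=6 → after 1×micro: 4 ⇒ (c0=3, c1=11, c2=4)
[Jacobi] macro 3: S0 reads c2=4 → after 2×micro: 3; S1 reads c0=3 → after 1×micro: 19; S2 reads c1=11 → after 1×micro: -2 ⇒ (c0=3, c1=19, c2=-2)
[Jacobi] macro 4: S0 reads c2=-2 → after 2×micro: -1; S1 reads c0=3 → after 1×micro: 35; S2 reads c1=19 → after 1×micro: 3 ⇒ (c0=-1, c1=35, c2=3)
[Jacobi] macro 5: S0 reads c2=3 → after 2×micro: 4; S1 reads c0=-1 → after 1×micro: 71; S2 reads c1=35 → after 1×micro: -2 ⇒ (c0=4, c1=71, c2=-2)
[Jacobi] macro 6: S0 reads c2=-2 → after 2×micro: -1; S1 reads c0=4 → after 1×micro: 138; S2 reads c1=71 → after 1×micro: -2 ⇒ (c0=-1, c1=138, c2=-2)
[Jacobi] macro 7: S0 reads c2=-2 → after 2×micro: -1; S1 reads c0=-1 → after 1×micro: 277; S2 reads c1=138 → after 1×micro: 4 ⇒ (c0=-1, c1=277, c2=4)
[Gauss-Seidel] macro 1: S0 reads c2=1 → after 2×micro: 1; S1 reads c0=1 → after 1×micro: 5; S2 reads c1=5 → after 1×micro: -2 ⇒ (c0=1, c1=5, c2=-2)
[Gauss-Seidel] macro 2: S0 reads c2=-2 → after 2×micro: -1; S1 reads c0=-1 → after 1×micro: 11; S2 reads c1=11 → after 1×micro: -2 ⇒ (c0=-1, c1=11, c2=-2)
[Gauss-Seidel] macro 3: S0 reads c2=-2 → after 2×micro: -1; S1 reads c0=-1 → after 1×micro: 23; S2 reads c1=23 → after 1×micro: -2 ⇒ (c0=-1, c1=23, c2=-2)
[Gauss-Seidel] macro 4: S0 reads c2=-2 → after 2×micro: -1; S1 reads c0=-1 → after 1×micro: 47; S2 reads c1=47 → after 1×micro: -2 ⇒ (c0=-1, c1=47, c2=-2)
[Gauss-Seidel] macro 5: S0 reads c2=-2 → after 2×micro: -1; S1 reads c0=-1 → after 1×micro: 95; S2 reads c1=95 → after 1×micro: -2 ⇒ (c0=-1, c1=95, c2=-2)
[Gauss-Seidel] macro 6: S0 reads c2=-2 → after 2×micro: -1; S1 reads c0=-1 → after 1×micro: 191; S2 reads c1=191 → after 1×micro: -2 ⇒ (c0=-1, c1=191, c2=-2)
[Gauss-Seidel] macro 7: S0 reads c2=-2 → after 2×micro: -1; S1 reads c0=-1 → after 1×micro: 383; S2 reads c1=383 → after 1×micro: -2 ⇒ (c0=-1, c1=383, c2=-2)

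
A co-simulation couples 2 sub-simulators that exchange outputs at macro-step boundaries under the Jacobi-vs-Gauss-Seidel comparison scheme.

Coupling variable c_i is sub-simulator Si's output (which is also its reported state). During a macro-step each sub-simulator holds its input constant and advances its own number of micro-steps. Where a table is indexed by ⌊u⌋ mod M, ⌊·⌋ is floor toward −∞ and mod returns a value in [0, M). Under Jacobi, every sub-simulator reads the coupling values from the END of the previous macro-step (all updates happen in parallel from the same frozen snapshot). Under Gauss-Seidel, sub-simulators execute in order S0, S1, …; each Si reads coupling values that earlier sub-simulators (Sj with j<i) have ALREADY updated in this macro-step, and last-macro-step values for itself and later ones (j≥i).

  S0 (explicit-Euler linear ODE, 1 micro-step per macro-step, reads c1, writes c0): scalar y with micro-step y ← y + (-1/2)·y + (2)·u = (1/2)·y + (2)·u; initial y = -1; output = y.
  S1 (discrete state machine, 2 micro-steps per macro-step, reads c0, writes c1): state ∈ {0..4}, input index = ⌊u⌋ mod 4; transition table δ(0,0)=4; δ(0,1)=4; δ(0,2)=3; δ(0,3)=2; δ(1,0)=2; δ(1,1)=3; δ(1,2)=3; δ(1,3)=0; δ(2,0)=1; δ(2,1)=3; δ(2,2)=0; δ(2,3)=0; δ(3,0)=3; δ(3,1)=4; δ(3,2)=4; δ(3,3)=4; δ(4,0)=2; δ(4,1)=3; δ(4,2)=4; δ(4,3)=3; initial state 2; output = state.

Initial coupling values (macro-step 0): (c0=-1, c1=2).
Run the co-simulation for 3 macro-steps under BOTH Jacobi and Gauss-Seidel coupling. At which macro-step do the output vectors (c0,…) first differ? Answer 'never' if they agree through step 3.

first divergence at macro-step: 2

[Jacobi] macro 1: S0 reads c1=2 → after 1×micro: 7/2; S1 reads c0=-1 → after 2×micro: 2 ⇒ (c0=7/2, c1=2)
[Jacobi] macro 2: S0 reads c1=2 → after 1×micro: 23/4; S1 reads c0=7/2 → after 2×micro: 2 ⇒ (c0=23/4, c1=2)
[Jacobi] macro 3: S0 reads c1=2 → after 1×micro: 55/8; S1 reads c0=23/4 → after 2×micro: 4 ⇒ (c0=55/8, c1=4)
[Gauss-Seidel] macro 1: S0 reads c1=2 → after 1×micro: 7/2; S1 reads c0=7/2 → after 2×micro: 2 ⇒ (c0=7/2, c1=2)
[Gauss-Seidel] macro 2: S0 reads c1=2 → after 1×micro: 23/4; S1 reads c0=23/4 → after 2×micro: 4 ⇒ (c0=23/4, c1=4)
[Gauss-Seidel] macro 3: S0 reads c1=4 → after 1×micro: 87/8; S1 reads c0=87/8 → after 2×micro: 4 ⇒ (c0=87/8, c1=4)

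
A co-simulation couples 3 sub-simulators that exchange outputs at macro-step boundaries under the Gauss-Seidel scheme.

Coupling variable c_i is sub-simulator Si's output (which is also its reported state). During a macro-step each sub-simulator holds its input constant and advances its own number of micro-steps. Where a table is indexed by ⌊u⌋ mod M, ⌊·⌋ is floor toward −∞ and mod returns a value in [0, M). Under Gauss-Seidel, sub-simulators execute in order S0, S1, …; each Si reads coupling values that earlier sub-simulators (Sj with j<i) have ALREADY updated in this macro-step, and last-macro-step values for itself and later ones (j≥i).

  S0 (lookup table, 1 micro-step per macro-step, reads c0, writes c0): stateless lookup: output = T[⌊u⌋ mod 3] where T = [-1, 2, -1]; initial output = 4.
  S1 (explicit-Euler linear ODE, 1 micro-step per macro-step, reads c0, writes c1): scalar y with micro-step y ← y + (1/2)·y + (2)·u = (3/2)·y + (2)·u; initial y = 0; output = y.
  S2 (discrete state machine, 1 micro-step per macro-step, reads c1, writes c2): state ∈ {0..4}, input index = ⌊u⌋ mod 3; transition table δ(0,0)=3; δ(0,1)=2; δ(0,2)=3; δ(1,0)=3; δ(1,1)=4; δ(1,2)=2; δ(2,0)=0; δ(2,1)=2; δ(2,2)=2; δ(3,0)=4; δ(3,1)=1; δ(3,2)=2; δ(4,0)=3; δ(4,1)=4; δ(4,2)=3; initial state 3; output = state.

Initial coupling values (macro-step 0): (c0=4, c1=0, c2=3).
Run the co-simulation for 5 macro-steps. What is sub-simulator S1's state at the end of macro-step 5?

S1 state at macro-step 5 = 4

macro 1: S0 reads c0=4 → after 1×micro: 2; S1 reads c0=2 → after 1×micro: 4; S2 reads c1=4 → after 1×micro: 1 ⇒ (c0=2, c1=4, c2=1)
macro 2: S0 reads c0=2 → after 1×micro: -1; S1 reads c0=-1 → after 1×micro: 4; S2 reads c1=4 → after 1×micro: 4 ⇒ (c0=-1, c1=4, c2=4)
macro 3: S0 reads c0=-1 → after 1×micro: -1; S1 reads c0=-1 → after 1×micro: 4; S2 reads c1=4 → after 1×micro: 4 ⇒ (c0=-1, c1=4, c2=4)
macro 4: S0 reads c0=-1 → after 1×micro: -1; S1 reads c0=-1 → after 1×micro: 4; S2 reads c1=4 → after 1×micro: 4 ⇒ (c0=-1, c1=4, c2=4)
macro 5: S0 reads c0=-1 → after 1×micro: -1; S1 reads c0=-1 → after 1×micro: 4; S2 reads c1=4 → after 1×micro: 4 ⇒ (c0=-1, c1=4, c2=4)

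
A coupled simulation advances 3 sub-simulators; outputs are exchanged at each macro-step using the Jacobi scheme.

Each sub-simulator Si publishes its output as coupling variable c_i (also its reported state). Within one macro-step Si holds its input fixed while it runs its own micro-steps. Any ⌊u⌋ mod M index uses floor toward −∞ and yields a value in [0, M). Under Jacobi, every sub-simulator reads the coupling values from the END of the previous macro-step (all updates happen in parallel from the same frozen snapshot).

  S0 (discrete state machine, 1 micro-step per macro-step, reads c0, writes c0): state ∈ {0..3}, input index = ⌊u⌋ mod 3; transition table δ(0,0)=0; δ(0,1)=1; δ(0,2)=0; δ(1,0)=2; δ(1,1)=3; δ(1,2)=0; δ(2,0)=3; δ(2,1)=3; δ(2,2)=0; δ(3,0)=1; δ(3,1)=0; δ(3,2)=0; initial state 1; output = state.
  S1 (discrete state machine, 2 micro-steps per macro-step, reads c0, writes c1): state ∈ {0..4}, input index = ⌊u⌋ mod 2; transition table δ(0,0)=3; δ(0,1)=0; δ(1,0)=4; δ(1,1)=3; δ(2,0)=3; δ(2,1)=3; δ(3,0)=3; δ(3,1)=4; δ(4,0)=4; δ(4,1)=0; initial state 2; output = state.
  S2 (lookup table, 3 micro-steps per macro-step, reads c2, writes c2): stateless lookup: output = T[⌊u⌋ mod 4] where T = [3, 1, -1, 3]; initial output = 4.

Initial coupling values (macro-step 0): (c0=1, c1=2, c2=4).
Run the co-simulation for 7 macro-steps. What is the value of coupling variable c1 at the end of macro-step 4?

macro 1: S0 reads c0=1 → after 1×micro: 3; S1 reads c0=1 → after 2×micro: 4; S2 reads c2=4 → after 3×micro: 3 ⇒ (c0=3, c1=4, c2=3)
macro 2: S0 reads c0=3 → after 1×micro: 1; S1 reads c0=3 → after 2×micro: 0; S2 reads c2=3 → after 3×micro: 3 ⇒ (c0=1, c1=0, c2=3)
macro 3: S0 reads c0=1 → after 1×micro: 3; S1 reads c0=1 → after 2×micro: 0; S2 reads c2=3 → after 3×micro: 3 ⇒ (c0=3, c1=0, c2=3)
macro 4: S0 reads c0=3 → after 1×micro: 1; S1 reads c0=3 → after 2×micro: 0; S2 reads c2=3 → after 3×micro: 3 ⇒ (c0=1, c1=0, c2=3)
macro 5: S0 reads c0=1 → after 1×micro: 3; S1 reads c0=1 → after 2×micro: 0; S2 reads c2=3 → after 3×micro: 3 ⇒ (c0=3, c1=0, c2=3)
macro 6: S0 reads c0=3 → after 1×micro: 1; S1 reads c0=3 → after 2×micro: 0; S2 reads c2=3 → after 3×micro: 3 ⇒ (c0=1, c1=0, c2=3)
macro 7: S0 reads c0=1 → after 1×micro: 3; S1 reads c0=1 → after 2×micro: 0; S2 reads c2=3 → after 3×micro: 3 ⇒ (c0=3, c1=0, c2=3)

c1 at macro-step 4 = 0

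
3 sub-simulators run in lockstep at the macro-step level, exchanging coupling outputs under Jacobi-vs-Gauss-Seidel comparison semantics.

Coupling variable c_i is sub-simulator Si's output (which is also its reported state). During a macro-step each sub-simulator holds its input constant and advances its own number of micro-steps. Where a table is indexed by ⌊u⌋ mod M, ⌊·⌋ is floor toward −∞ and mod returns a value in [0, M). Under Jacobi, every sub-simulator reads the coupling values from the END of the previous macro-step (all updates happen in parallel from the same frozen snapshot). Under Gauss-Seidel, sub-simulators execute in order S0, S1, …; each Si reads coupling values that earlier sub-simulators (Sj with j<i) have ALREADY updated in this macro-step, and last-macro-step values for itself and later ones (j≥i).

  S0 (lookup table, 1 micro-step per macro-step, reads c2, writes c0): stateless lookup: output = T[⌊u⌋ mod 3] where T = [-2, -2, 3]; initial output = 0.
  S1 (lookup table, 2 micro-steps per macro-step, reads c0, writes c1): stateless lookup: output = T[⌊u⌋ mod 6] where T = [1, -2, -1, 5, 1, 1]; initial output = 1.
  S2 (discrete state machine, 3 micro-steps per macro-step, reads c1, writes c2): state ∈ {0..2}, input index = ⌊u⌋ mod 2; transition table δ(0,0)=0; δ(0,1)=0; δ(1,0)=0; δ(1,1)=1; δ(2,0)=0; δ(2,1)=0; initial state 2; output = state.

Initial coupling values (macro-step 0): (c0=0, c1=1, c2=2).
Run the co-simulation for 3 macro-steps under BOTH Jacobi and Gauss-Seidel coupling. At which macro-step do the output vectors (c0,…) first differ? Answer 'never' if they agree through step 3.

first divergence at macro-step: 1

[Jacobi] macro 1: S0 reads c2=2 → after 1×micro: 3; S1 reads c0=0 → after 2×micro: 1; S2 reads c1=1 → after 3×micro: 0 ⇒ (c0=3, c1=1, c2=0)
[Jacobi] macro 2: S0 reads c2=0 → after 1×micro: -2; S1 reads c0=3 → after 2×micro: 5; S2 reads c1=1 → after 3×micro: 0 ⇒ (c0=-2, c1=5, c2=0)
[Jacobi] macro 3: S0 reads c2=0 → after 1×micro: -2; S1 reads c0=-2 → after 2×micro: 1; S2 reads c1=5 → after 3×micro: 0 ⇒ (c0=-2, c1=1, c2=0)
[Gauss-Seidel] macro 1: S0 reads c2=2 → after 1×micro: 3; S1 reads c0=3 → after 2×micro: 5; S2 reads c1=5 → after 3×micro: 0 ⇒ (c0=3, c1=5, c2=0)
[Gauss-Seidel] macro 2: S0 reads c2=0 → after 1×micro: -2; S1 reads c0=-2 → after 2×micro: 1; S2 reads c1=1 → after 3×micro: 0 ⇒ (c0=-2, c1=1, c2=0)
[Gauss-Seidel] macro 3: S0 reads c2=0 → after 1×micro: -2; S1 reads c0=-2 → after 2×micro: 1; S2 reads c1=1 → after 3×micro: 0 ⇒ (c0=-2, c1=1, c2=0)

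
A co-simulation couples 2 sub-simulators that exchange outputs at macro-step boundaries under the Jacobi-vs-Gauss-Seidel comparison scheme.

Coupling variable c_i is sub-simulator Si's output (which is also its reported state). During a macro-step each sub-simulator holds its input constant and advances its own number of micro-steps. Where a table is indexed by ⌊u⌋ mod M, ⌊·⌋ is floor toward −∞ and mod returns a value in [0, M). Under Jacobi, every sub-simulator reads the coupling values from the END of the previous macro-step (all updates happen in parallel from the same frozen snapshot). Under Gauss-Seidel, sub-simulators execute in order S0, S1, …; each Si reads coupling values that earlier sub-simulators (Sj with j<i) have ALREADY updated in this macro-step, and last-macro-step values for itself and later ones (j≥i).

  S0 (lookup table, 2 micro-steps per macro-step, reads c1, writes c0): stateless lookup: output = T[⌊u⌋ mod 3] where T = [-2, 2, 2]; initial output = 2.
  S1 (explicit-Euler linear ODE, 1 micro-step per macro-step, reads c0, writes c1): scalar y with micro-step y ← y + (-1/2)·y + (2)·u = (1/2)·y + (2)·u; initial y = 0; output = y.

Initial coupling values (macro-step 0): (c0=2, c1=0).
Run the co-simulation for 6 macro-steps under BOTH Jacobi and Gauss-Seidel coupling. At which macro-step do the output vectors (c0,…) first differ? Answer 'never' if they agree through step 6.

[Jacobi] macro 1: S0 reads c1=0 → after 2×micro: -2; S1 reads c0=2 → after 1×micro: 4 ⇒ (c0=-2, c1=4)
[Jacobi] macro 2: S0 reads c1=4 → after 2×micro: 2; S1 reads c0=-2 → after 1×micro: -2 ⇒ (c0=2, c1=-2)
[Jacobi] macro 3: S0 reads c1=-2 → after 2×micro: 2; S1 reads c0=2 → after 1×micro: 3 ⇒ (c0=2, c1=3)
[Jacobi] macro 4: S0 reads c1=3 → after 2×micro: -2; S1 reads c0=2 → after 1×micro: 11/2 ⇒ (c0=-2, c1=11/2)
[Jacobi] macro 5: S0 reads c1=11/2 → after 2×micro: 2; S1 reads c0=-2 → after 1×micro: -5/4 ⇒ (c0=2, c1=-5/4)
[Jacobi] macro 6: S0 reads c1=-5/4 → after 2×micro: 2; S1 reads c0=2 → after 1×micro: 27/8 ⇒ (c0=2, c1=27/8)
[Gauss-Seidel] macro 1: S0 reads c1=0 → after 2×micro: -2; S1 reads c0=-2 → after 1×micro: -4 ⇒ (c0=-2, c1=-4)
[Gauss-Seidel] macro 2: S0 reads c1=-4 → after 2×micro: 2; S1 reads c0=2 → after 1×micro: 2 ⇒ (c0=2, c1=2)
[Gauss-Seidel] macro 3: S0 reads c1=2 → after 2×micro: 2; S1 reads c0=2 → after 1×micro: 5 ⇒ (c0=2, c1=5)
[Gauss-Seidel] macro 4: S0 reads c1=5 → after 2×micro: 2; S1 reads c0=2 → after 1×micro: 13/2 ⇒ (c0=2, c1=13/2)
[Gauss-Seidel] macro 5: S0 reads c1=13/2 → after 2×micro: -2; S1 reads c0=-2 → after 1×micro: -3/4 ⇒ (c0=-2, c1=-3/4)
[Gauss-Seidel] macro 6: S0 reads c1=-3/4 → after 2×micro: 2; S1 reads c0=2 → after 1×micro: 29/8 ⇒ (c0=2, c1=29/8)

first divergence at macro-step: 1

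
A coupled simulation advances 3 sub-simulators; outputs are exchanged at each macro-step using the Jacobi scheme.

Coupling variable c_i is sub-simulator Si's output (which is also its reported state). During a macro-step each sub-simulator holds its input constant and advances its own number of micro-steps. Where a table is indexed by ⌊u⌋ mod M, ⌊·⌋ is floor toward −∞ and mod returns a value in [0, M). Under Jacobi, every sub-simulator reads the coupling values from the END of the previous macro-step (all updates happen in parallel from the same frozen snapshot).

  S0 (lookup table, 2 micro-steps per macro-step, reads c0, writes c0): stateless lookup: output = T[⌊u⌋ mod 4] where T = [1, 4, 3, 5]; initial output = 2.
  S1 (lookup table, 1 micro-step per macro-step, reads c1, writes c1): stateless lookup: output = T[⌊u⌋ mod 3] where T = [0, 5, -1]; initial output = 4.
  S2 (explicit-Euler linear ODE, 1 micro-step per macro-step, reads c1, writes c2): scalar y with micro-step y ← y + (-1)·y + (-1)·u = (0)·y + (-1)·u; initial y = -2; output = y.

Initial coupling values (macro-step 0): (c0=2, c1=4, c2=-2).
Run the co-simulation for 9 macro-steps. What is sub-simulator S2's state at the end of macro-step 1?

macro 1: S0 reads c0=2 → after 2×micro: 3; S1 reads c1=4 → after 1×micro: 5; S2 reads c1=4 → after 1×micro: -4 ⇒ (c0=3, c1=5, c2=-4)
macro 2: S0 reads c0=3 → after 2×micro: 5; S1 reads c1=5 → after 1×micro: -1; S2 reads c1=5 → after 1×micro: -5 ⇒ (c0=5, c1=-1, c2=-5)
macro 3: S0 reads c0=5 → after 2×micro: 4; S1 reads c1=-1 → after 1×micro: -1; S2 reads c1=-1 → after 1×micro: 1 ⇒ (c0=4, c1=-1, c2=1)
macro 4: S0 reads c0=4 → after 2×micro: 1; S1 reads c1=-1 → after 1×micro: -1; S2 reads c1=-1 → after 1×micro: 1 ⇒ (c0=1, c1=-1, c2=1)
macro 5: S0 reads c0=1 → after 2×micro: 4; S1 reads c1=-1 → after 1×micro: -1; S2 reads c1=-1 → after 1×micro: 1 ⇒ (c0=4, c1=-1, c2=1)
macro 6: S0 reads c0=4 → after 2×micro: 1; S1 reads c1=-1 → after 1×micro: -1; S2 reads c1=-1 → after 1×micro: 1 ⇒ (c0=1, c1=-1, c2=1)
macro 7: S0 reads c0=1 → after 2×micro: 4; S1 reads c1=-1 → after 1×micro: -1; S2 reads c1=-1 → after 1×micro: 1 ⇒ (c0=4, c1=-1, c2=1)
macro 8: S0 reads c0=4 → after 2×micro: 1; S1 reads c1=-1 → after 1×micro: -1; S2 reads c1=-1 → after 1×micro: 1 ⇒ (c0=1, c1=-1, c2=1)
macro 9: S0 reads c0=1 → after 2×micro: 4; S1 reads c1=-1 → after 1×micro: -1; S2 reads c1=-1 → after 1×micro: 1 ⇒ (c0=4, c1=-1, c2=1)

S2 state at macro-step 1 = -4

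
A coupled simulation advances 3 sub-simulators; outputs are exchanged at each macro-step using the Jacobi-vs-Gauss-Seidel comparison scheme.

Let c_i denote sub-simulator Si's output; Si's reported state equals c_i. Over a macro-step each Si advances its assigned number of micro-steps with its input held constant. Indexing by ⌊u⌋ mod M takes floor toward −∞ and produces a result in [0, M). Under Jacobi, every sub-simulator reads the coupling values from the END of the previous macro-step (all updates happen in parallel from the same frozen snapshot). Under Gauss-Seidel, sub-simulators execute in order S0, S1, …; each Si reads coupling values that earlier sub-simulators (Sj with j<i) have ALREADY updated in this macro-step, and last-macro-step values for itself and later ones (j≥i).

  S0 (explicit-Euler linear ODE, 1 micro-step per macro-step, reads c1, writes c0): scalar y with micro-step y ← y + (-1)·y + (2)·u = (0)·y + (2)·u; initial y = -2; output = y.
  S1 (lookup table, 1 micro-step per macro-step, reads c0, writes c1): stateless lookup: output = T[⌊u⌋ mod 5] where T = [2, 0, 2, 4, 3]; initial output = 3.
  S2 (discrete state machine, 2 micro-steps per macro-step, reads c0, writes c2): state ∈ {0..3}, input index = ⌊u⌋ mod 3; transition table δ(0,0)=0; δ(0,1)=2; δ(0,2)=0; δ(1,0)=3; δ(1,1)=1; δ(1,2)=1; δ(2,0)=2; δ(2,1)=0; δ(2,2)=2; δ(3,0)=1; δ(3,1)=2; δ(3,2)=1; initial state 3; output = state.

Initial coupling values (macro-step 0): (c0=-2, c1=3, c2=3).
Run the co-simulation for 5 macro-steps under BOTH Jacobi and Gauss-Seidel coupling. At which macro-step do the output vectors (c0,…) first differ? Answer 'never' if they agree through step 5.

first divergence at macro-step: 1

[Jacobi] macro 1: S0 reads c1=3 → after 1×micro: 6; S1 reads c0=-2 → after 1×micro: 4; S2 reads c0=-2 → after 2×micro: 0 ⇒ (c0=6, c1=4, c2=0)
[Jacobi] macro 2: S0 reads c1=4 → after 1×micro: 8; S1 reads c0=6 → after 1×micro: 0; S2 reads c0=6 → after 2×micro: 0 ⇒ (c0=8, c1=0, c2=0)
[Jacobi] macro 3: S0 reads c1=0 → after 1×micro: 0; S1 reads c0=8 → after 1×micro: 4; S2 reads c0=8 → after 2×micro: 0 ⇒ (c0=0, c1=4, c2=0)
[Jacobi] macro 4: S0 reads c1=4 → after 1×micro: 8; S1 reads c0=0 → after 1×micro: 2; S2 reads c0=0 → after 2×micro: 0 ⇒ (c0=8, c1=2, c2=0)
[Jacobi] macro 5: S0 reads c1=2 → after 1×micro: 4; S1 reads c0=8 → after 1×micro: 4; S2 reads c0=8 → after 2×micro: 0 ⇒ (c0=4, c1=4, c2=0)
[Gauss-Seidel] macro 1: S0 reads c1=3 → after 1×micro: 6; S1 reads c0=6 → after 1×micro: 0; S2 reads c0=6 → after 2×micro: 3 ⇒ (c0=6, c1=0, c2=3)
[Gauss-Seidel] macro 2: S0 reads c1=0 → after 1×micro: 0; S1 reads c0=0 → after 1×micro: 2; S2 reads c0=0 → after 2×micro: 3 ⇒ (c0=0, c1=2, c2=3)
[Gauss-Seidel] macro 3: S0 reads c1=2 → after 1×micro: 4; S1 reads c0=4 → after 1×micro: 3; S2 reads c0=4 → after 2×micro: 0 ⇒ (c0=4, c1=3, c2=0)
[Gauss-Seidel] macro 4: S0 reads c1=3 → after 1×micro: 6; S1 reads c0=6 → after 1×micro: 0; S2 reads c0=6 → after 2×micro: 0 ⇒ (c0=6, c1=0, c2=0)
[Gauss-Seidel] macro 5: S0 reads c1=0 → after 1×micro: 0; S1 reads c0=0 → after 1×micro: 2; S2 reads c0=0 → after 2×micro: 0 ⇒ (c0=0, c1=2, c2=0)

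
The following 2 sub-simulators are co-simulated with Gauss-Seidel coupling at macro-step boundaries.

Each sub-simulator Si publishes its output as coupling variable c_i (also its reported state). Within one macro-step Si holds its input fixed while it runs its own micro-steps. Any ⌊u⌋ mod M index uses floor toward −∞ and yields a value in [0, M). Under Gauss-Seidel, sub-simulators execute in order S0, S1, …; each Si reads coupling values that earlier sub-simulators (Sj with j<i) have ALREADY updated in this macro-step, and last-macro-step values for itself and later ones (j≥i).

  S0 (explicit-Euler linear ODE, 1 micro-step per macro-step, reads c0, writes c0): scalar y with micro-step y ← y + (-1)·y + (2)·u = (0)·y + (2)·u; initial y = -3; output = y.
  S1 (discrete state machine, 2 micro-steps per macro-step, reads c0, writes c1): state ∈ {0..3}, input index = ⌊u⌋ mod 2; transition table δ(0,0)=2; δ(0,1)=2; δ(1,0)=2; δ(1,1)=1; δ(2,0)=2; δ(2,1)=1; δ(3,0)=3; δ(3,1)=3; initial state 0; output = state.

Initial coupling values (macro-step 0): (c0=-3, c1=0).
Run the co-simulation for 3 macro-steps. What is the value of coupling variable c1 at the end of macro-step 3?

macro 1: S0 reads c0=-3 → after 1×micro: -6; S1 reads c0=-6 → after 2×micro: 2 ⇒ (c0=-6, c1=2)
macro 2: S0 reads c0=-6 → after 1×micro: -12; S1 reads c0=-12 → after 2×micro: 2 ⇒ (c0=-12, c1=2)
macro 3: S0 reads c0=-12 → after 1×micro: -24; S1 reads c0=-24 → after 2×micro: 2 ⇒ (c0=-24, c1=2)

c1 at macro-step 3 = 2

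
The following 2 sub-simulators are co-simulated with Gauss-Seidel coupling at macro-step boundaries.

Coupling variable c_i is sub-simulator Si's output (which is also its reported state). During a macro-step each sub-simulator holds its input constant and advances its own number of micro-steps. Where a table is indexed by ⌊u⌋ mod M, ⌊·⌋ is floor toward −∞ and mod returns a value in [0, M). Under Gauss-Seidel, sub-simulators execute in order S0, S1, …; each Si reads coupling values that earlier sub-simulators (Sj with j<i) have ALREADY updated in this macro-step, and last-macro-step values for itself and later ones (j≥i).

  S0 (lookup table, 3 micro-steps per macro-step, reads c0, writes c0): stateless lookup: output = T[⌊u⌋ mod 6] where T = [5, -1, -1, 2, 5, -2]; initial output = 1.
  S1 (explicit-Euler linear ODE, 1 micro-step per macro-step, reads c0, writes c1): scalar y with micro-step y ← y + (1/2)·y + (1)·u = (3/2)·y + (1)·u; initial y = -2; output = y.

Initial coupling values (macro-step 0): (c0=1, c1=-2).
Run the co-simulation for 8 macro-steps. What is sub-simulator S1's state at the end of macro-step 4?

S1 state at macro-step 4 = -25/2

macro 1: S0 reads c0=1 → after 3×micro: -1; S1 reads c0=-1 → after 1×micro: -4 ⇒ (c0=-1, c1=-4)
macro 2: S0 reads c0=-1 → after 3×micro: -2; S1 reads c0=-2 → after 1×micro: -8 ⇒ (c0=-2, c1=-8)
macro 3: S0 reads c0=-2 → after 3×micro: 5; S1 reads c0=5 → after 1×micro: -7 ⇒ (c0=5, c1=-7)
macro 4: S0 reads c0=5 → after 3×micro: -2; S1 reads c0=-2 → after 1×micro: -25/2 ⇒ (c0=-2, c1=-25/2)
macro 5: S0 reads c0=-2 → after 3×micro: 5; S1 reads c0=5 → after 1×micro: -55/4 ⇒ (c0=5, c1=-55/4)
macro 6: S0 reads c0=5 → after 3×micro: -2; S1 reads c0=-2 → after 1×micro: -181/8 ⇒ (c0=-2, c1=-181/8)
macro 7: S0 reads c0=-2 → after 3×micro: 5; S1 reads c0=5 → after 1×micro: -463/16 ⇒ (c0=5, c1=-463/16)
macro 8: S0 reads c0=5 → after 3×micro: -2; S1 reads c0=-2 → after 1×micro: -1453/32 ⇒ (c0=-2, c1=-1453/32)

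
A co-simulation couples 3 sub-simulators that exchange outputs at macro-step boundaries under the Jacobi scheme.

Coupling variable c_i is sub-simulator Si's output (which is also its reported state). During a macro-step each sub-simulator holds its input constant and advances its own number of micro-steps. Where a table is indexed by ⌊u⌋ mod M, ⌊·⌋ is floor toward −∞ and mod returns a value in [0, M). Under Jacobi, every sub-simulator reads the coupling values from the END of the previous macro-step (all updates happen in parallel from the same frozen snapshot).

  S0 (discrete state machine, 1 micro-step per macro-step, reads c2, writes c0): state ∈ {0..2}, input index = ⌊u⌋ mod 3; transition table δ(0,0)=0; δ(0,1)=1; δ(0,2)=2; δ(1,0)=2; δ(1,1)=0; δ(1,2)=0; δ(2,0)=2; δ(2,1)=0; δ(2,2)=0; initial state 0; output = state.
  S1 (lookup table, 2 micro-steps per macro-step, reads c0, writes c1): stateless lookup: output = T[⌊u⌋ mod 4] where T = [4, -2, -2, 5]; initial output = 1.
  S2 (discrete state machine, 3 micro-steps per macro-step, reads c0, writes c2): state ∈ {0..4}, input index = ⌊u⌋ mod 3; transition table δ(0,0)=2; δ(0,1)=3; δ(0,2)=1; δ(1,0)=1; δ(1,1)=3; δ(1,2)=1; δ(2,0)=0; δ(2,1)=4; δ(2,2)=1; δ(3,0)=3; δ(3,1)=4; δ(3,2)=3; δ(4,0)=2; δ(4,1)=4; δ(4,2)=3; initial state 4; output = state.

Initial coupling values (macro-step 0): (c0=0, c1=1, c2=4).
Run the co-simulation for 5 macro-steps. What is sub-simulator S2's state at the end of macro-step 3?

macro 1: S0 reads c2=4 → after 1×micro: 1; S1 reads c0=0 → after 2×micro: 4; S2 reads c0=0 → after 3×micro: 2 ⇒ (c0=1, c1=4, c2=2)
macro 2: S0 reads c2=2 → after 1×micro: 0; S1 reads c0=1 → after 2×micro: -2; S2 reads c0=1 → after 3×micro: 4 ⇒ (c0=0, c1=-2, c2=4)
macro 3: S0 reads c2=4 → after 1×micro: 1; S1 reads c0=0 → after 2×micro: 4; S2 reads c0=0 → after 3×micro: 2 ⇒ (c0=1, c1=4, c2=2)
macro 4: S0 reads c2=2 → after 1×micro: 0; S1 reads c0=1 → after 2×micro: -2; S2 reads c0=1 → after 3×micro: 4 ⇒ (c0=0, c1=-2, c2=4)
macro 5: S0 reads c2=4 → after 1×micro: 1; S1 reads c0=0 → after 2×micro: 4; S2 reads c0=0 → after 3×micro: 2 ⇒ (c0=1, c1=4, c2=2)

S2 state at macro-step 3 = 2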